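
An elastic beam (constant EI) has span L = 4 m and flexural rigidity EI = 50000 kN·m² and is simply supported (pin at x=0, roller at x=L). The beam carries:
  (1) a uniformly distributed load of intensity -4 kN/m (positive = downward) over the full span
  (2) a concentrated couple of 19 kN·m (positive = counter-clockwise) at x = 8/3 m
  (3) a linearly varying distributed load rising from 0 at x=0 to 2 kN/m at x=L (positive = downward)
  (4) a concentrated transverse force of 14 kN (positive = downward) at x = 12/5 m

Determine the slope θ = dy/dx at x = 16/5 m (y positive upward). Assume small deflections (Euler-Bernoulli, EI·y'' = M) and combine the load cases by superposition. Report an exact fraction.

Load 1 — uniform load w=-4 kN/m over full span:
  θ_1 = -w(L³-6Lx²+4x³)/(24EI) = -(-4)·(4³-6·4·(16/5)²+4·(16/5)³)/(24·50000) = -66/390625 rad
Load 2 — applied couple M₀=19 kN·m at a=8/3 m (b=L-a=4/3):
  θ_2 = (M₀x²/(2L)-M₀(x-a)+C₁)/EI  [x>a] with C₁=M₀(3b²-L²)/(6L)=-76/9 = (19·(16/5)²/(2·4)-19·((16/5)-(8/3))+(-76/9))/50000 = 323/2812500 rad
Load 3 — triangular load w₀=2 kN/m (0→w₀ over full span):
  θ_3 = -w₀(7L⁴-30L²x²+15x⁴)/(360LEI) = -2·(7·4⁴-30·4²·(16/5)²+15·(16/5)⁴)/(360·4·50000) = 757/17578125 rad
Load 4 — point force P=14 kN at a=12/5 m (b=L-a=8/5):
  θ_4 = -Pa(2L²-6Lx+3x²+a²)/(6LEI)  [x>a] = -14·(12/5)·(2·4²-6·4·(16/5)+3·(16/5)²+(12/5)²)/(6·4·50000) = 91/390625 rad
Superposition: θ = Σ θ_i = 5201/23437500 rad ≈ 0.000222 rad

θ(16/5) = 5201/23437500 rad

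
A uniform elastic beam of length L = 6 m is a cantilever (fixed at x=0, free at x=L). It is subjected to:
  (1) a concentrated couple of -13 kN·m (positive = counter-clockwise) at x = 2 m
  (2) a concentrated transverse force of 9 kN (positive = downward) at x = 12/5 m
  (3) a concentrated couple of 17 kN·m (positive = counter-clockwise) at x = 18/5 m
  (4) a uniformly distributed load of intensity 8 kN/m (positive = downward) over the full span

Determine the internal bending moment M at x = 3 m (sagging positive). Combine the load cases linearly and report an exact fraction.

Load 1 — applied couple M₀=-13 kN·m at a=2 m (b=L-a=4):
  M_1 = 0  [x>a] = 0 kN·m
Load 2 — point force P=9 kN at a=12/5 m (b=L-a=18/5):
  M_2 = 0  [x>a] = 0 kN·m
Load 3 — applied couple M₀=17 kN·m at a=18/5 m (b=L-a=12/5):
  M_3 = M₀  [x≤a] = 17 = 17 kN·m
Load 4 — uniform load w=8 kN/m over full span:
  M_4 = -w(L-x)²/2 = -8·(6-3)²/2 = -36 kN·m
Superposition: M = Σ M_i = -19 kN·m ≈ -19.000000 kN·m

M(3) = -19 kN·m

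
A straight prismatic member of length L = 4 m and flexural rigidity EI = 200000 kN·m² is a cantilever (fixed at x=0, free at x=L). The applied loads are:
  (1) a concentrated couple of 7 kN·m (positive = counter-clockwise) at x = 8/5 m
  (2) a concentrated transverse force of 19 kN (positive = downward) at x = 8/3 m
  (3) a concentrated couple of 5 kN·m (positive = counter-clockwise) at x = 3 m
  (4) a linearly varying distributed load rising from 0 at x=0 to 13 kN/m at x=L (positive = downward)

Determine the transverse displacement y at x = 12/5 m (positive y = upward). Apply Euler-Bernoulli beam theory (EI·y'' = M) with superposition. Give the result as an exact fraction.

y(12/5) = -413587/390625000 m

Load 1 — applied couple M₀=7 kN·m at a=8/5 m (b=L-a=12/5):
  y_1 = M₀a(2x-a)/(2EI)  [x>a] = 7·(8/5)·(2·(12/5)-(8/5))/(2·200000) = 7/78125 m
Load 2 — point force P=19 kN at a=8/3 m (b=L-a=4/3):
  y_2 = -Px²(3a-x)/(6EI)  [x≤a] = -19·(12/5)²·(3·(8/3)-(12/5))/(6·200000) = -399/781250 m
Load 3 — applied couple M₀=5 kN·m at a=3 m (b=L-a=1):
  y_3 = M₀x²/(2EI)  [x≤a] = 5·(12/5)²/(2·200000) = 9/125000 m
Load 4 — triangular load w₀=13 kN/m (0→w₀ over full span):
  y_4 = (w₀Lx³/12-w₀L²x²/6-w₀x⁵/(120L))/EI = (13·4·(12/5)³/12-13·4²·(12/5)²/6-13·(12/5)⁵/(120·4))/200000 = -69303/97656250 m
Superposition: y = Σ y_i = -413587/390625000 m ≈ -0.001059 m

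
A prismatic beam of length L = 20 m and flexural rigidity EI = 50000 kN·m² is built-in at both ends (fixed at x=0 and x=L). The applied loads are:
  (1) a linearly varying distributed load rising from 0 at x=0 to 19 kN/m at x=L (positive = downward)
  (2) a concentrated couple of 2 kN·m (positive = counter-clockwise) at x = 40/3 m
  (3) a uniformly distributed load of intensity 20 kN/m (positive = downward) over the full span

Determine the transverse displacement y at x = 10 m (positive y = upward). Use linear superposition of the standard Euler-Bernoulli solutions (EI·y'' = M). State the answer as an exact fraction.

y(10) = -4429/18000 m

Load 1 — triangular load w₀=19 kN/m (0→w₀ over full span):
  y_1 = -w₀x²(L-x)²(x+2L)/(120LEI) = -19·10²·(20-10)²·(10+2·20)/(120·20·50000) = -19/240 m
Load 2 — applied couple M₀=2 kN·m at a=40/3 m (b=L-a=20/3):
  y_2 = (R_Ax³/6 - M_Ax²/2)/EI  [x≤a] with R_A=2/15, M_A=2/3 = ((2/15)·10³/6 - (2/3)·10²/2)/50000 = -1/4500 m
Load 3 — uniform load w=20 kN/m over full span:
  y_3 = -wx²(L-x)²/(24EI) = -20·10²·(20-10)²/(24·50000) = -1/6 m
Superposition: y = Σ y_i = -4429/18000 m ≈ -0.246056 m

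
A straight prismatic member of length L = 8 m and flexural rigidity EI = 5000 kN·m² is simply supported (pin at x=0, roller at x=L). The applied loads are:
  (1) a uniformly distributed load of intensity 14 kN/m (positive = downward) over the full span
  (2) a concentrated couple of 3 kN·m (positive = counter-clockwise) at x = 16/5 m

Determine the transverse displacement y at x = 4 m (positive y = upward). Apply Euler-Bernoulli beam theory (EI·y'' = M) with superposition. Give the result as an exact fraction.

y(4) = -13919/93750 m

Load 1 — uniform load w=14 kN/m over full span:
  y_1 = -wx(L³-2Lx²+x³)/(24EI) = -14·4·(8³-2·8·4²+4³)/(24·5000) = -56/375 m
Load 2 — applied couple M₀=3 kN·m at a=16/5 m (b=L-a=24/5):
  y_2 = (M₀x³/(6L)-M₀(x-a)²/2+C₁x)/EI  [x>a] with C₁=M₀(3b²-L²)/(6L)=8/25 = (3·4³/(6·8)-3·(4-(16/5))²/2+(8/25)·4)/5000 = 27/31250 m
Superposition: y = Σ y_i = -13919/93750 m ≈ -0.148469 m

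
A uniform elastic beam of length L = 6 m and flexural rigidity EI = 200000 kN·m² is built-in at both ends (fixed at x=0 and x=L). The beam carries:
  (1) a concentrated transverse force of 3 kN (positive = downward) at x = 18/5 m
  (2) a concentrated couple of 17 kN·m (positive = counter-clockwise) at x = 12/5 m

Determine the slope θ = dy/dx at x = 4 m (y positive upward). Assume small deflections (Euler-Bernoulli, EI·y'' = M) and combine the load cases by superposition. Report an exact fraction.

Load 1 — point force P=3 kN at a=18/5 m (b=L-a=12/5):
  θ_1 = Pa²(L-x)(2bL-(3b+a)(L-x))/(2L³EI)  [x>a] = 3·(18/5)²·(6-4)·(2·(12/5)·6-(3·(12/5)+(18/5))·(6-4))/(2·6³·200000) = 81/12500000 rad
Load 2 — applied couple M₀=17 kN·m at a=12/5 m (b=L-a=18/5):
  θ_2 = (R_Ax²/2 - M_Ax - M₀(x-a))/EI  [x>a] with R_A=102/25, M_A=51/25 = ((102/25)·4²/2 - (51/25)·4 - 17·(4-(12/5)))/200000 = -17/1250000 rad
Superposition: θ = Σ θ_i = -89/12500000 rad ≈ -0.000007 rad

θ(4) = -89/12500000 rad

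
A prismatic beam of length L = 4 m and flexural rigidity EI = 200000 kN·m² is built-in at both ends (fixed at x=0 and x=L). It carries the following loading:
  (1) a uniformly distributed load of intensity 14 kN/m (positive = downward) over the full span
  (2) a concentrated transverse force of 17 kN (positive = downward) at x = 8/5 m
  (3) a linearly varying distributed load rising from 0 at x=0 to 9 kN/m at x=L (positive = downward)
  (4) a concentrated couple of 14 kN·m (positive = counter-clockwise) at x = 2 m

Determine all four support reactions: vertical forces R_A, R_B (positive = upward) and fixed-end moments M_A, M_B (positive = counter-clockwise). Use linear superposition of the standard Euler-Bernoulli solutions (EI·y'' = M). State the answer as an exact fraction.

R_A = 24833/500 kN, M_A = 27569/750 kN·m, R_B = 20667/500 kN, M_B = -21671/750 kN·m

Load 1 — uniform load w=14 kN/m over full span:
  R_A = wL/2 = 14·4/2 = 28 kN
  M_A = wL²/12 = 14·4²/12 = 56/3 kN·m
  R_B = wL/2 = 14·4/2 = 28 kN
  M_B = -wL²/12 = -14·4²/12 = -56/3 kN·m
Load 2 — point force P=17 kN at a=8/5 m (b=L-a=12/5):
  R_A = Pb²(3a+b)/L³ = 17·(12/5)²·(3·(8/5)+(12/5))/4³ = 1377/125 kN
  M_A = Pab²/L² = 17·(8/5)·(12/5)²/4² = 1224/125 kN·m
  R_B = Pa²(a+3b)/L³ = 17·(8/5)²·((8/5)+3·(12/5))/4³ = 748/125 kN
  M_B = -Pa²b/L² = -17·(8/5)²·(12/5)/4² = -816/125 kN·m
Load 3 — triangular load w₀=9 kN/m (0→w₀ over full span):
  R_A = 3w₀L/20 = 3·9·4/20 = 27/5 kN
  M_A = w₀L²/30 = 9·4²/30 = 24/5 kN·m
  R_B = 7w₀L/20 = 7·9·4/20 = 63/5 kN
  M_B = -w₀L²/20 = -9·4²/20 = -36/5 kN·m
Load 4 — applied couple M₀=14 kN·m at a=2 m (b=L-a=2):
  R_A = 6M₀ab/L³ = 6·14·2·2/4³ = 21/4 kN
  M_A = M₀b(2a-b)/L² = 14·2·(2·2-2)/4² = 7/2 kN·m
  R_B = -6M₀ab/L³ = -6·14·2·2/4³ = -21/4 kN
  M_B = M₀a(2b-a)/L² = 14·2·(2·2-2)/4² = 7/2 kN·m
Superposition: R_A = 24833/500 kN, M_A = 27569/750 kN·m, R_B = 20667/500 kN, M_B = -21671/750 kN·m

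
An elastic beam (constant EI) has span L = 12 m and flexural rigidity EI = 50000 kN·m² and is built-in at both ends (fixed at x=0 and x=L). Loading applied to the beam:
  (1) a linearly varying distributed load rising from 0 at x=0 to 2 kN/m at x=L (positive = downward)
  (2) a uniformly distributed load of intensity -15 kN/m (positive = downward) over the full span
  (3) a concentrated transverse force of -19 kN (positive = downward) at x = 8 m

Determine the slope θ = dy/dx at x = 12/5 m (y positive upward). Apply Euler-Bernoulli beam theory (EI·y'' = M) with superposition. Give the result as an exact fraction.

Load 1 — triangular load w₀=2 kN/m (0→w₀ over full span):
  θ_1 = -w₀(2x(L-x)(L-2x)(x+2L)+x²(L-x)²)/(120LEI) = -2·(2·(12/5)·(12-(12/5))·(12-2·(12/5))·((12/5)+2·12)+(12/5)²·(12-(12/5))²)/(120·12·50000) = -504/1953125 rad
Load 2 — uniform load w=-15 kN/m over full span:
  θ_2 = -wx(L-x)(L-2x)/(12EI) = -(-15)·(12/5)·(12-(12/5))·(12-2·(12/5))/(12·50000) = 324/78125 rad
Load 3 — point force P=-19 kN at a=8 m (b=L-a=4):
  θ_3 = -Pb²x(2aL-(3a+b)x)/(2L³EI)  [x≤a] = -(-19)·4²·(12/5)·(2·8·12-(3·8+4)·(12/5))/(2·12³·50000) = 247/468750 rad
Superposition: θ = Σ θ_i = 51751/11718750 rad ≈ 0.004416 rad

θ(12/5) = 51751/11718750 rad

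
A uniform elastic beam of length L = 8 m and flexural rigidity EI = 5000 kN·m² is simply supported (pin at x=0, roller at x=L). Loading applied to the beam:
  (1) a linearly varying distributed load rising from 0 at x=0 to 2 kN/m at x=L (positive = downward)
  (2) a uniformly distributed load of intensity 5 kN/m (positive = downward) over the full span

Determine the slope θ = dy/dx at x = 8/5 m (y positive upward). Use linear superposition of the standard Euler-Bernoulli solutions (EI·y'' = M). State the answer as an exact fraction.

Load 1 — triangular load w₀=2 kN/m (0→w₀ over full span):
  θ_1 = -w₀(7L⁴-30L²x²+15x⁴)/(360LEI) = -2·(7·8⁴-30·8²·(8/5)²+15·(8/5)⁴)/(360·8·5000) = -11648/3515625 rad
Load 2 — uniform load w=5 kN/m over full span:
  θ_2 = -w(L³-6Lx²+4x³)/(24EI) = -5·(8³-6·8·(8/5)²+4·(8/5)³)/(24·5000) = -264/15625 rad
Superposition: θ = Σ θ_i = -71048/3515625 rad ≈ -0.020209 rad

θ(8/5) = -71048/3515625 rad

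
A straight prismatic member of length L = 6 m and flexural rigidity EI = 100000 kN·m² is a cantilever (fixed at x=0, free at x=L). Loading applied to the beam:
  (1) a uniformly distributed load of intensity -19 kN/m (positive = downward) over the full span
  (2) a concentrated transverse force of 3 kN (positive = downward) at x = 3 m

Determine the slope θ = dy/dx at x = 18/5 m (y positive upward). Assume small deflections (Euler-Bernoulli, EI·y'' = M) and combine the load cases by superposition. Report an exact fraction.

Load 1 — uniform load w=-19 kN/m over full span:
  θ_1 = -wx(x²-3Lx+3L²)/(6EI) = -(-19)·(18/5)·((18/5)²-3·6·(18/5)+3·6²)/(6·100000) = 20007/3125000 rad
Load 2 — point force P=3 kN at a=3 m (b=L-a=3):
  θ_2 = -Pa²/(2EI)  [x>a] = -3·3²/(2·100000) = -27/200000 rad
Superposition: θ = Σ θ_i = 156681/25000000 rad ≈ 0.006267 rad

θ(18/5) = 156681/25000000 rad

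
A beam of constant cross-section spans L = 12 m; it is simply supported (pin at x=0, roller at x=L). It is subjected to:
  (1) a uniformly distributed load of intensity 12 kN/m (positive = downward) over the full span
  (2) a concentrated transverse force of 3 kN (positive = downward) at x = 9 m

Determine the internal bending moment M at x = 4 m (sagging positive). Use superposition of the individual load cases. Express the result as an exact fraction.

M(4) = 195 kN·m

Load 1 — uniform load w=12 kN/m over full span:
  M_1 = wx(L-x)/2 = 12·4·(12-4)/2 = 192 kN·m
Load 2 — point force P=3 kN at a=9 m (b=L-a=3):
  M_2 = Pbx/L  [x≤a] = 3·3·4/12 = 3 kN·m
Superposition: M = Σ M_i = 195 kN·m ≈ 195.000000 kN·m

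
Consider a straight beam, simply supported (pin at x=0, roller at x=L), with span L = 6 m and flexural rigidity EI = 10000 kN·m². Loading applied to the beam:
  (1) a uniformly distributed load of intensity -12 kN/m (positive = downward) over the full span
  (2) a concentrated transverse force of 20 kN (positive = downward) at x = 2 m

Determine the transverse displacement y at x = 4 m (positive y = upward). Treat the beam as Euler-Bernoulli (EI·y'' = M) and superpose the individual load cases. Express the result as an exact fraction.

Load 1 — uniform load w=-12 kN/m over full span:
  y_1 = -wx(L³-2Lx²+x³)/(24EI) = -(-12)·4·(6³-2·6·4²+4³)/(24·10000) = 11/625 m
Load 2 — point force P=20 kN at a=2 m (b=L-a=4):
  y_2 = -Pa(L-x)(2Lx-a²-x²)/(6LEI)  [x>a] = -20·2·(6-4)·(2·6·4-2²-4²)/(6·6·10000) = -7/1125 m
Superposition: y = Σ y_i = 64/5625 m ≈ 0.011378 m

y(4) = 64/5625 m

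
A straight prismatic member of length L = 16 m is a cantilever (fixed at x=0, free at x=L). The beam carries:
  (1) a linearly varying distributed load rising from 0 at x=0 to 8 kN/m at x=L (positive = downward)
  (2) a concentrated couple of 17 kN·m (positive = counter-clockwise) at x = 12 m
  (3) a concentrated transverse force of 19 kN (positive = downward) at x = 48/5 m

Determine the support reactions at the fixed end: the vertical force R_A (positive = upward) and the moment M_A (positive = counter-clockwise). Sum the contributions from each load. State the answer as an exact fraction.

Load 1 — triangular load w₀=8 kN/m (0→w₀ over full span):
  R_A = w₀L/2 = 8·16/2 = 64 kN
  M_A = w₀L²/3 = 8·16²/3 = 2048/3 kN·m
Load 2 — applied couple M₀=17 kN·m at a=12 m (b=L-a=4):
  R_A = 0 kN
  M_A = -M₀ = -17 kN·m
Load 3 — point force P=19 kN at a=48/5 m (b=L-a=32/5):
  R_A = P = 19 kN
  M_A = Pa = 19·(48/5) = 912/5 kN·m
Superposition: R_A = 83 kN, M_A = 12721/15 kN·m

R_A = 83 kN, M_A = 12721/15 kN·m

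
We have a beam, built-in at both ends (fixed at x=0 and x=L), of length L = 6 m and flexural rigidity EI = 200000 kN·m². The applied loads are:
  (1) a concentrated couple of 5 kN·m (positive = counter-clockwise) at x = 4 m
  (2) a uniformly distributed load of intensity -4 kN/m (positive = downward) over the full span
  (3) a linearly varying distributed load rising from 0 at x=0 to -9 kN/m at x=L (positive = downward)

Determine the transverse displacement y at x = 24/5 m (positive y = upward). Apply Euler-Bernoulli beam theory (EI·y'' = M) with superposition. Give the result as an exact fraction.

y(24/5) = 23783/390625000 m

Load 1 — applied couple M₀=5 kN·m at a=4 m (b=L-a=2):
  y_1 = (R_Ax³/6 - M_Ax²/2 - M₀(x-a)²/2)/EI  [x>a] with R_A=10/9, M_A=5/3 = ((10/9)·(24/5)³/6 - (5/3)·(24/5)²/2 - 5·((24/5)-4)²/2)/200000 = -1/625000 m
Load 2 — uniform load w=-4 kN/m over full span:
  y_2 = -wx²(L-x)²/(24EI) = -(-4)·(24/5)²·(6-(24/5))²/(24·200000) = 54/1953125 m
Load 3 — triangular load w₀=-9 kN/m (0→w₀ over full span):
  y_3 = -w₀x²(L-x)²(x+2L)/(120LEI) = -(-9)·(24/5)²·(6-(24/5))²·((24/5)+2·6)/(120·6·200000) = 1701/48828125 m
Superposition: y = Σ y_i = 23783/390625000 m ≈ 0.000061 m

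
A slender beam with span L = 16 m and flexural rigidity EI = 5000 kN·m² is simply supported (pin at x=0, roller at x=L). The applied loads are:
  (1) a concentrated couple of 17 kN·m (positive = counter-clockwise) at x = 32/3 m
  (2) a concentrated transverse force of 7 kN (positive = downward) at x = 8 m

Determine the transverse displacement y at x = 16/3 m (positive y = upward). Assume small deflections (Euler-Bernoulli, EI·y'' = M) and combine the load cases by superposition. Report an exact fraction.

y(16/3) = -6512/50625 m

Load 1 — applied couple M₀=17 kN·m at a=32/3 m (b=L-a=16/3):
  y_1 = (M₀x³/(6L)+C₁x)/EI  [x≤a] with C₁=M₀(3b²-L²)/(6L)=-272/9 = (17·(16/3)³/(6·16)+(-272/9)·(16/3))/5000 = -272/10125 m
Load 2 — point force P=7 kN at a=8 m (b=L-a=8):
  y_2 = -Pbx(L²-b²-x²)/(6LEI)  [x≤a] = -7·8·(16/3)·(16²-8²-(16/3)²)/(6·16·5000) = -5152/50625 m
Superposition: y = Σ y_i = -6512/50625 m ≈ -0.128632 m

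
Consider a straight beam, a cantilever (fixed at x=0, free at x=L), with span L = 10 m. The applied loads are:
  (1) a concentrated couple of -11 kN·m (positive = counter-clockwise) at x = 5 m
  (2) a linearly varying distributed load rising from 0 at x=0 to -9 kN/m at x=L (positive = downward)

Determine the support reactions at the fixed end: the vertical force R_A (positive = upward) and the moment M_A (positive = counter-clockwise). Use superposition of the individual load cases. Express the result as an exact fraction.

R_A = -45 kN, M_A = -289 kN·m

Load 1 — applied couple M₀=-11 kN·m at a=5 m (b=L-a=5):
  R_A = 0 kN
  M_A = -M₀ = -(-11) = 11 kN·m
Load 2 — triangular load w₀=-9 kN/m (0→w₀ over full span):
  R_A = w₀L/2 = (-9)·10/2 = -45 kN
  M_A = w₀L²/3 = (-9)·10²/3 = -300 kN·m
Superposition: R_A = -45 kN, M_A = -289 kN·m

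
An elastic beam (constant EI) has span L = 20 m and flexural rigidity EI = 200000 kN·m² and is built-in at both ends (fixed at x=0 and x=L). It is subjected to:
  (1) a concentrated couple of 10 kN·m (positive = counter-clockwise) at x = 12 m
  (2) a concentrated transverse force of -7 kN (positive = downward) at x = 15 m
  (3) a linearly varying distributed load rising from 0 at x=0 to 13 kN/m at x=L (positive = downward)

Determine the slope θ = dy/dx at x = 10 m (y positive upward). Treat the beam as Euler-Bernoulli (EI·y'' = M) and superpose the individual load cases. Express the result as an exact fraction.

Load 1 — applied couple M₀=10 kN·m at a=12 m (b=L-a=8):
  θ_1 = (R_Ax²/2 - M_Ax)/EI  [x≤a] with R_A=18/25, M_A=16/5 = ((18/25)·10²/2 - (16/5)·10)/200000 = 1/50000 rad
Load 2 — point force P=-7 kN at a=15 m (b=L-a=5):
  θ_2 = -Pb²x(2aL-(3a+b)x)/(2L³EI)  [x≤a] = -(-7)·5²·10·(2·15·20-(3·15+5)·10)/(2·20³·200000) = 7/128000 rad
Load 3 — triangular load w₀=13 kN/m (0→w₀ over full span):
  θ_3 = -w₀(2x(L-x)(L-2x)(x+2L)+x²(L-x)²)/(120LEI) = -13·(2·10·(20-10)·(20-2·10)·(10+2·20)+10²·(20-10)²)/(120·20·200000) = -13/48000 rad
Superposition: θ = Σ θ_i = -1883/9600000 rad ≈ -0.000196 rad

θ(10) = -1883/9600000 rad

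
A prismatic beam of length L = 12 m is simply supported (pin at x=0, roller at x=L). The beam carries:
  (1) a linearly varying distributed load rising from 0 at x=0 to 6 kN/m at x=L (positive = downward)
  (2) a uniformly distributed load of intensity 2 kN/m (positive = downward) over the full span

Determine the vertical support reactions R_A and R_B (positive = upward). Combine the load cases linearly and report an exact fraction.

R_A = 24 kN, R_B = 36 kN

Load 1 — triangular load w₀=6 kN/m (0→w₀ over full span):
  R_A = w₀L/6 = 6·12/6 = 12 kN
  R_B = w₀L/3 = 6·12/3 = 24 kN
Load 2 — uniform load w=2 kN/m over full span:
  R_A = wL/2 = 2·12/2 = 12 kN
  R_B = wL/2 = 2·12/2 = 12 kN
Superposition: R_A = 24 kN, R_B = 36 kN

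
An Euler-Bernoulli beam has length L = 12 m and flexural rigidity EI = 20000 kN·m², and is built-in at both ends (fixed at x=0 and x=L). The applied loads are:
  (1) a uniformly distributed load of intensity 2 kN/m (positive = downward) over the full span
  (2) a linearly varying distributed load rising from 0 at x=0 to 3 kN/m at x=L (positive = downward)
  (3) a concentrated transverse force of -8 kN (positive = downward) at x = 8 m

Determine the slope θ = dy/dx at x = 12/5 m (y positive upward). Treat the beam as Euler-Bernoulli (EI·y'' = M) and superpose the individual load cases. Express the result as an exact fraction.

Load 1 — uniform load w=2 kN/m over full span:
  θ_1 = -wx(L-x)(L-2x)/(12EI) = -2·(12/5)·(12-(12/5))·(12-2·(12/5))/(12·20000) = -108/78125 rad
Load 2 — triangular load w₀=3 kN/m (0→w₀ over full span):
  θ_2 = -w₀(2x(L-x)(L-2x)(x+2L)+x²(L-x)²)/(120LEI) = -3·(2·(12/5)·(12-(12/5))·(12-2·(12/5))·((12/5)+2·12)+(12/5)²·(12-(12/5))²)/(120·12·20000) = -378/390625 rad
Load 3 — point force P=-8 kN at a=8 m (b=L-a=4):
  θ_3 = -Pb²x(2aL-(3a+b)x)/(2L³EI)  [x≤a] = -(-8)·4²·(12/5)·(2·8·12-(3·8+4)·(12/5))/(2·12³·20000) = 26/46875 rad
Superposition: θ = Σ θ_i = -2104/1171875 rad ≈ -0.001795 rad

θ(12/5) = -2104/1171875 rad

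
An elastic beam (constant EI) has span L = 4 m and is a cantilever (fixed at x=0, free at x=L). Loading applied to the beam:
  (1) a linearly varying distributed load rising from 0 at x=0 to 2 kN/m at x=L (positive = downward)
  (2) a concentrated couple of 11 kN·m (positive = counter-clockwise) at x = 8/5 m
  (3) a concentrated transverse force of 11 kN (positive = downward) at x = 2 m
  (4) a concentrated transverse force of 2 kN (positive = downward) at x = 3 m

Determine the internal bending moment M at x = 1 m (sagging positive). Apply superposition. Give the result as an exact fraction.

Load 1 — triangular load w₀=2 kN/m (0→w₀ over full span):
  M_1 = w₀Lx/2 - w₀L²/3 - w₀x³/(6L) = 2·4·1/2 - 2·4²/3 - 2·1³/(6·4) = -27/4 kN·m
Load 2 — applied couple M₀=11 kN·m at a=8/5 m (b=L-a=12/5):
  M_2 = M₀  [x≤a] = 11 = 11 kN·m
Load 3 — point force P=11 kN at a=2 m (b=L-a=2):
  M_3 = -P(a-x)  [x≤a] = -11·(2-1) = -11 kN·m
Load 4 — point force P=2 kN at a=3 m (b=L-a=1):
  M_4 = -P(a-x)  [x≤a] = -2·(3-1) = -4 kN·m
Superposition: M = Σ M_i = -43/4 kN·m ≈ -10.750000 kN·m

M(1) = -43/4 kN·m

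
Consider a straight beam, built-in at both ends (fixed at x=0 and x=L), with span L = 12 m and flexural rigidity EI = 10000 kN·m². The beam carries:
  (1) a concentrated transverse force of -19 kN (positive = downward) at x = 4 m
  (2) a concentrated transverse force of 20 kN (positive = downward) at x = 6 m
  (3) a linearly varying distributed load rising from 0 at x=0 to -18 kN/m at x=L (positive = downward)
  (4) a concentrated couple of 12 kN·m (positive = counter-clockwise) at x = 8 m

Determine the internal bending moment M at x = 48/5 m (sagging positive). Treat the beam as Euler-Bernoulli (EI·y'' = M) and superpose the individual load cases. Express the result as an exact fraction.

M(48/5) = -2846/375 kN·m

Load 1 — point force P=-19 kN at a=4 m (b=L-a=8):
  M_1 = Pa²(a+3b)(L-x)/L³ - Pa²b/L²  [x>a] = (-19)·4²·(4+3·8)·(12-(48/5))/12³ - (-19)·4²·8/12² = 76/15 kN·m
Load 2 — point force P=20 kN at a=6 m (b=L-a=6):
  M_2 = Pa²(a+3b)(L-x)/L³ - Pa²b/L²  [x>a] = 20·6²·(6+3·6)·(12-(48/5))/12³ - 20·6²·6/12² = -6 kN·m
Load 3 — triangular load w₀=-18 kN/m (0→w₀ over full span):
  M_3 = 3w₀Lx/20 - w₀L²/30 - w₀x³/(6L) = 3·(-18)·12·(48/5)/20 - (-18)·12²/30 - (-18)·(48/5)³/(6·12) = -432/125 kN·m
Load 4 — applied couple M₀=12 kN·m at a=8 m (b=L-a=4):
  M_4 = R_Ax - M_A - M₀  [x>a] with R_A=4/3, M_A=4 = (4/3)·(48/5) - 4 - 12 = -16/5 kN·m
Superposition: M = Σ M_i = -2846/375 kN·m ≈ -7.589333 kN·m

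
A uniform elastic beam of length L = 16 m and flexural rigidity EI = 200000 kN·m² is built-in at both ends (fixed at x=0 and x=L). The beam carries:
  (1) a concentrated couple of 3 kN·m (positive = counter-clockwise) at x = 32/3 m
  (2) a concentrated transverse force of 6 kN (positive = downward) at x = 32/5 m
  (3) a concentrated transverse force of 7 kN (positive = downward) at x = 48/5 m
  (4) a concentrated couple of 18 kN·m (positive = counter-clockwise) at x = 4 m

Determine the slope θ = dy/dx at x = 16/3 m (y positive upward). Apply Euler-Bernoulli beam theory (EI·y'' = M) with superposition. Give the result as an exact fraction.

θ(16/3) = -8581/56250000 rad

Load 1 — applied couple M₀=3 kN·m at a=32/3 m (b=L-a=16/3):
  θ_1 = (R_Ax²/2 - M_Ax)/EI  [x≤a] with R_A=1/4, M_A=1 = ((1/4)·(16/3)²/2 - 1·(16/3))/200000 = -1/112500 rad
Load 2 — point force P=6 kN at a=32/5 m (b=L-a=48/5):
  θ_2 = -Pb²x(2aL-(3a+b)x)/(2L³EI)  [x≤a] = -6·(48/5)²·(16/3)·(2·(32/5)·16-(3·(32/5)+(48/5))·(16/3))/(2·16³·200000) = -36/390625 rad
Load 3 — point force P=7 kN at a=48/5 m (b=L-a=32/5):
  θ_3 = -Pb²x(2aL-(3a+b)x)/(2L³EI)  [x≤a] = -7·(32/5)²·(16/3)·(2·(48/5)·16-(3·(48/5)+(32/5))·(16/3))/(2·16³·200000) = -392/3515625 rad
Load 4 — applied couple M₀=18 kN·m at a=4 m (b=L-a=12):
  θ_4 = (R_Ax²/2 - M_Ax - M₀(x-a))/EI  [x>a] with R_A=81/64, M_A=-27/8 = ((81/64)·(16/3)²/2 - (-27/8)·(16/3) - 18·((16/3)-4))/200000 = 3/50000 rad
Superposition: θ = Σ θ_i = -8581/56250000 rad ≈ -0.000153 rad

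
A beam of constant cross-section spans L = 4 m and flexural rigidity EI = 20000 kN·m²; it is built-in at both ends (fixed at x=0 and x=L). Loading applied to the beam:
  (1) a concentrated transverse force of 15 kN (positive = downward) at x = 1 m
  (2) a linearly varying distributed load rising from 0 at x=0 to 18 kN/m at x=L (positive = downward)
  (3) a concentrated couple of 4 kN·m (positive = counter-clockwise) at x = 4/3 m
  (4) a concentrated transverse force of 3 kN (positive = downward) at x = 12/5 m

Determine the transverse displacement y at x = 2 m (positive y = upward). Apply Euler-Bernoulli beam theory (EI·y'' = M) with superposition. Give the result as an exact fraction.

y(2) = -19141/45000000 m

Load 1 — point force P=15 kN at a=1 m (b=L-a=3):
  y_1 = -Pa²(L-x)²(3bL-(3b+a)(L-x))/(6L³EI)  [x>a] = -15·1²·(4-2)²·(3·3·4-(3·3+1)·(4-2))/(6·4³·20000) = -1/8000 m
Load 2 — triangular load w₀=18 kN/m (0→w₀ over full span):
  y_2 = -w₀x²(L-x)²(x+2L)/(120LEI) = -18·2²·(4-2)²·(2+2·4)/(120·4·20000) = -3/10000 m
Load 3 — applied couple M₀=4 kN·m at a=4/3 m (b=L-a=8/3):
  y_3 = (R_Ax³/6 - M_Ax²/2 - M₀(x-a)²/2)/EI  [x>a] with R_A=4/3, M_A=0 = ((4/3)·2³/6 - 0·2²/2 - 4·(2-(4/3))²/2)/20000 = 1/22500 m
Load 4 — point force P=3 kN at a=12/5 m (b=L-a=8/5):
  y_4 = -Pb²x²(3aL-(3a+b)x)/(6L³EI)  [x≤a] = -3·(8/5)²·2²·(3·(12/5)·4-(3·(12/5)+(8/5))·2)/(6·4³·20000) = -7/156250 m
Superposition: y = Σ y_i = -19141/45000000 m ≈ -0.000425 m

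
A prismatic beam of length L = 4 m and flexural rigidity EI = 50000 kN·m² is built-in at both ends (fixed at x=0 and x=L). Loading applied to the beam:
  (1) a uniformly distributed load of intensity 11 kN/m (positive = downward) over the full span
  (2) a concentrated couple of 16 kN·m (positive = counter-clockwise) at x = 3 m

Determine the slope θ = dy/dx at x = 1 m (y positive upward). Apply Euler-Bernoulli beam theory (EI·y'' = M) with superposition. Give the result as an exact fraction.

Load 1 — uniform load w=11 kN/m over full span:
  θ_1 = -wx(L-x)(L-2x)/(12EI) = -11·1·(4-1)·(4-2·1)/(12·50000) = -11/100000 rad
Load 2 — applied couple M₀=16 kN·m at a=3 m (b=L-a=1):
  θ_2 = (R_Ax²/2 - M_Ax)/EI  [x≤a] with R_A=9/2, M_A=5 = ((9/2)·1²/2 - 5·1)/50000 = -11/200000 rad
Superposition: θ = Σ θ_i = -33/200000 rad ≈ -0.000165 rad

θ(1) = -33/200000 rad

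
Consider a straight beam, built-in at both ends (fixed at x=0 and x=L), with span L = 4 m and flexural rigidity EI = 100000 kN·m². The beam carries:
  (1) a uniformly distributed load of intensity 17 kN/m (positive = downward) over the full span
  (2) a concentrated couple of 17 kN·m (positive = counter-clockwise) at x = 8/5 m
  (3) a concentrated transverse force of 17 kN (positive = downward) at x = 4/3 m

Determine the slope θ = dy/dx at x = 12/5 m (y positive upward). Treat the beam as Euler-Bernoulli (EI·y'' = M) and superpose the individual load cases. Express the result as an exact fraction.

Load 1 — uniform load w=17 kN/m over full span:
  θ_1 = -wx(L-x)(L-2x)/(12EI) = -17·(12/5)·(4-(12/5))·(4-2·(12/5))/(12·100000) = 17/390625 rad
Load 2 — applied couple M₀=17 kN·m at a=8/5 m (b=L-a=12/5):
  θ_2 = (R_Ax²/2 - M_Ax - M₀(x-a))/EI  [x>a] with R_A=153/25, M_A=51/25 = ((153/25)·(12/5)²/2 - (51/25)·(12/5) - 17·((12/5)-(8/5)))/100000 = -17/1953125 rad
Load 3 — point force P=17 kN at a=4/3 m (b=L-a=8/3):
  θ_3 = Pa²(L-x)(2bL-(3b+a)(L-x))/(2L³EI)  [x>a] = 17·(4/3)²·(4-(12/5))·(2·(8/3)·4-(3·(8/3)+(4/3))·(4-(12/5)))/(2·4³·100000) = 17/703125 rad
Superposition: θ = Σ θ_i = 1037/17578125 rad ≈ 0.000059 rad

θ(12/5) = 1037/17578125 rad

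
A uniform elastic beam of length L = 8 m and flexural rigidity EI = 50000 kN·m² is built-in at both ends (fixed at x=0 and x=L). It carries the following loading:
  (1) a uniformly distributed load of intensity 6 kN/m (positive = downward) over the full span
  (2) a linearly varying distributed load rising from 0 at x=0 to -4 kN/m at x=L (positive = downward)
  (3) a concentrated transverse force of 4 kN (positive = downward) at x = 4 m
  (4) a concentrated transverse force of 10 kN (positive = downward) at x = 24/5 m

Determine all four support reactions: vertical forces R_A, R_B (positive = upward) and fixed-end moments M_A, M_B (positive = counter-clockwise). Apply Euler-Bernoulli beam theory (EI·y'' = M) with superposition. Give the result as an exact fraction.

Load 1 — uniform load w=6 kN/m over full span:
  R_A = wL/2 = 6·8/2 = 24 kN
  M_A = wL²/12 = 6·8²/12 = 32 kN·m
  R_B = wL/2 = 6·8/2 = 24 kN
  M_B = -wL²/12 = -6·8²/12 = -32 kN·m
Load 2 — triangular load w₀=-4 kN/m (0→w₀ over full span):
  R_A = 3w₀L/20 = 3·(-4)·8/20 = -24/5 kN
  M_A = w₀L²/30 = (-4)·8²/30 = -128/15 kN·m
  R_B = 7w₀L/20 = 7·(-4)·8/20 = -56/5 kN
  M_B = -w₀L²/20 = -(-4)·8²/20 = 64/5 kN·m
Load 3 — point force P=4 kN at a=4 m (b=L-a=4):
  R_A = Pb²(3a+b)/L³ = 4·4²·(3·4+4)/8³ = 2 kN
  M_A = Pab²/L² = 4·4·4²/8² = 4 kN·m
  R_B = Pa²(a+3b)/L³ = 4·4²·(4+3·4)/8³ = 2 kN
  M_B = -Pa²b/L² = -4·4²·4/8² = -4 kN·m
Load 4 — point force P=10 kN at a=24/5 m (b=L-a=16/5):
  R_A = Pb²(3a+b)/L³ = 10·(16/5)²·(3·(24/5)+(16/5))/8³ = 88/25 kN
  M_A = Pab²/L² = 10·(24/5)·(16/5)²/8² = 192/25 kN·m
  R_B = Pa²(a+3b)/L³ = 10·(24/5)²·((24/5)+3·(16/5))/8³ = 162/25 kN
  M_B = -Pa²b/L² = -10·(24/5)²·(16/5)/8² = -288/25 kN·m
Superposition: R_A = 618/25 kN, M_A = 2636/75 kN·m, R_B = 532/25 kN, M_B = -868/25 kN·m

R_A = 618/25 kN, M_A = 2636/75 kN·m, R_B = 532/25 kN, M_B = -868/25 kN·m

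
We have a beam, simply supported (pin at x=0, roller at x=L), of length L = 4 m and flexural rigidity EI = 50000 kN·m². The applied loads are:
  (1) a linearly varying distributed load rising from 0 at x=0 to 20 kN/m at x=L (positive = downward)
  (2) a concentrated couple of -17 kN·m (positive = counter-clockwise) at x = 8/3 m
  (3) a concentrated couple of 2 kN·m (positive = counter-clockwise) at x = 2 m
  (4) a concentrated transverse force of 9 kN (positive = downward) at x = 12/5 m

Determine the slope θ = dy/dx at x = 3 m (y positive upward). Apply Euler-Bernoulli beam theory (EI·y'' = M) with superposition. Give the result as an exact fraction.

Load 1 — triangular load w₀=20 kN/m (0→w₀ over full span):
  θ_1 = -w₀(7L⁴-30L²x²+15x⁴)/(360LEI) = -20·(7·4⁴-30·4²·3²+15·3⁴)/(360·4·50000) = 1313/3600000 rad
Load 2 — applied couple M₀=-17 kN·m at a=8/3 m (b=L-a=4/3):
  θ_2 = (M₀x²/(2L)-M₀(x-a)+C₁)/EI  [x>a] with C₁=M₀(3b²-L²)/(6L)=68/9 = ((-17)·3²/(2·4)-(-17)·(3-(8/3))+(68/9))/50000 = -17/144000 rad
Load 3 — applied couple M₀=2 kN·m at a=2 m (b=L-a=2):
  θ_3 = (M₀x²/(2L)-M₀(x-a)+C₁)/EI  [x>a] with C₁=M₀(3b²-L²)/(6L)=-1/3 = (2·3²/(2·4)-2·(3-2)+(-1/3))/50000 = -1/600000 rad
Load 4 — point force P=9 kN at a=12/5 m (b=L-a=8/5):
  θ_4 = -Pa(2L²-6Lx+3x²+a²)/(6LEI)  [x>a] = -9·(12/5)·(2·4²-6·4·3+3·3²+(12/5)²)/(6·4·50000) = 1629/12500000 rad
Superposition: θ = Σ θ_i = 9383/25000000 rad ≈ 0.000375 rad

θ(3) = 9383/25000000 rad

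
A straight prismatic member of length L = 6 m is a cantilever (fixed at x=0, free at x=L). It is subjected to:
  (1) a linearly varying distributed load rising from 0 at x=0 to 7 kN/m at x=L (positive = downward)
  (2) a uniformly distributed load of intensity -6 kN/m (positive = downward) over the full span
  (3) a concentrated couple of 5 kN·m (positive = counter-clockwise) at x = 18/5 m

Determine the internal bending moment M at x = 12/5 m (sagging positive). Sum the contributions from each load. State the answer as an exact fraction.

M(12/5) = 949/125 kN·m

Load 1 — triangular load w₀=7 kN/m (0→w₀ over full span):
  M_1 = w₀Lx/2 - w₀L²/3 - w₀x³/(6L) = 7·6·(12/5)/2 - 7·6²/3 - 7·(12/5)³/(6·6) = -4536/125 kN·m
Load 2 — uniform load w=-6 kN/m over full span:
  M_2 = -w(L-x)²/2 = -(-6)·(6-(12/5))²/2 = 972/25 kN·m
Load 3 — applied couple M₀=5 kN·m at a=18/5 m (b=L-a=12/5):
  M_3 = M₀  [x≤a] = 5 = 5 kN·m
Superposition: M = Σ M_i = 949/125 kN·m ≈ 7.592000 kN·m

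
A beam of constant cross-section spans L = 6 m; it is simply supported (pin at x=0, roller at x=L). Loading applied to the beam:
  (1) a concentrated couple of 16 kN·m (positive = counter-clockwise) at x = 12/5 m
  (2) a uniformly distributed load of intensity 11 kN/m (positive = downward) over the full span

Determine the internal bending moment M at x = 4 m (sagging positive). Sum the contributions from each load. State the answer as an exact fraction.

M(4) = 116/3 kN·m

Load 1 — applied couple M₀=16 kN·m at a=12/5 m (b=L-a=18/5):
  M_1 = M₀x/L - M₀  [x>a] = 16·4/6 - 16 = -16/3 kN·m
Load 2 — uniform load w=11 kN/m over full span:
  M_2 = wx(L-x)/2 = 11·4·(6-4)/2 = 44 kN·m
Superposition: M = Σ M_i = 116/3 kN·m ≈ 38.666667 kN·m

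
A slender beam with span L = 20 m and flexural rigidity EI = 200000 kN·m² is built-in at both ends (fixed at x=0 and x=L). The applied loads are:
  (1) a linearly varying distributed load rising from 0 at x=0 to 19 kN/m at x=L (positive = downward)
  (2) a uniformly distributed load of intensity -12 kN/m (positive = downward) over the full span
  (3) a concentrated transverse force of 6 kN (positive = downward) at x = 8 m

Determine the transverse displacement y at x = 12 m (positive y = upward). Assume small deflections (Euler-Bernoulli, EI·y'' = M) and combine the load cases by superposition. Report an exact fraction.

Load 1 — triangular load w₀=19 kN/m (0→w₀ over full span):
  y_1 = -w₀x²(L-x)²(x+2L)/(120LEI) = -19·12²·(20-12)²·(12+2·20)/(120·20·200000) = -1482/78125 m
Load 2 — uniform load w=-12 kN/m over full span:
  y_2 = -wx²(L-x)²/(24EI) = -(-12)·12²·(20-12)²/(24·200000) = 72/3125 m
Load 3 — point force P=6 kN at a=8 m (b=L-a=12):
  y_3 = -Pa²(L-x)²(3bL-(3b+a)(L-x))/(6L³EI)  [x>a] = -6·8²·(20-12)²·(3·12·20-(3·12+8)·(20-12))/(6·20³·200000) = -368/390625 m
Superposition: y = Σ y_i = 1222/390625 m ≈ 0.003128 m

y(12) = 1222/390625 m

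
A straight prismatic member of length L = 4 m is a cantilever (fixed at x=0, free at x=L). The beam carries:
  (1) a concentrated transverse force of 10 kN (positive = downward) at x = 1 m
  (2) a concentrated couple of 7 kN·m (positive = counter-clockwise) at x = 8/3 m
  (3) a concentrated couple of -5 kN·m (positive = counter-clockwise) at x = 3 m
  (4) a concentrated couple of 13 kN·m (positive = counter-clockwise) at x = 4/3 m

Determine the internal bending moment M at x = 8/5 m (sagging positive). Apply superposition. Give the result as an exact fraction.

Load 1 — point force P=10 kN at a=1 m (b=L-a=3):
  M_1 = 0  [x>a] = 0 kN·m
Load 2 — applied couple M₀=7 kN·m at a=8/3 m (b=L-a=4/3):
  M_2 = M₀  [x≤a] = 7 = 7 kN·m
Load 3 — applied couple M₀=-5 kN·m at a=3 m (b=L-a=1):
  M_3 = M₀  [x≤a] = (-5) = -5 kN·m
Load 4 — applied couple M₀=13 kN·m at a=4/3 m (b=L-a=8/3):
  M_4 = 0  [x>a] = 0 kN·m
Superposition: M = Σ M_i = 2 kN·m ≈ 2.000000 kN·m

M(8/5) = 2 kN·m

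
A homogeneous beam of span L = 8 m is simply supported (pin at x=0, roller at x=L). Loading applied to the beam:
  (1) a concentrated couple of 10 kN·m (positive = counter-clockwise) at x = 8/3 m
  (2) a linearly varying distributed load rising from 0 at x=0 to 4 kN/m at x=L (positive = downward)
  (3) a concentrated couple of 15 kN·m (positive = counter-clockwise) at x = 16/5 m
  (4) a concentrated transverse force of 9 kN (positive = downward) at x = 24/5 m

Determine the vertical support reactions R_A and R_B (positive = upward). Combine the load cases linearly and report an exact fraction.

R_A = 1447/120 kN, R_B = 1553/120 kN

Load 1 — applied couple M₀=10 kN·m at a=8/3 m (b=L-a=16/3):
  R_A = M₀/L = 10/8 = 5/4 kN
  R_B = -M₀/L = -10/8 = -5/4 kN
Load 2 — triangular load w₀=4 kN/m (0→w₀ over full span):
  R_A = w₀L/6 = 4·8/6 = 16/3 kN
  R_B = w₀L/3 = 4·8/3 = 32/3 kN
Load 3 — applied couple M₀=15 kN·m at a=16/5 m (b=L-a=24/5):
  R_A = M₀/L = 15/8 kN
  R_B = -M₀/L = -15/8 kN
Load 4 — point force P=9 kN at a=24/5 m (b=L-a=16/5):
  R_A = Pb/L = 9·(16/5)/8 = 18/5 kN
  R_B = Pa/L = 9·(24/5)/8 = 27/5 kN
Superposition: R_A = 1447/120 kN, R_B = 1553/120 kN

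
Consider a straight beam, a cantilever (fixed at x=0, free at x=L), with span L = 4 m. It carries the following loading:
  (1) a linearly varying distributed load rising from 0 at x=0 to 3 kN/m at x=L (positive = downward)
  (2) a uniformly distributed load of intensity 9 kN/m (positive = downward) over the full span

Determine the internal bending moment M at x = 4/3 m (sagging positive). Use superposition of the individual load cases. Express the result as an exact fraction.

Load 1 — triangular load w₀=3 kN/m (0→w₀ over full span):
  M_1 = w₀Lx/2 - w₀L²/3 - w₀x³/(6L) = 3·4·(4/3)/2 - 3·4²/3 - 3·(4/3)³/(6·4) = -224/27 kN·m
Load 2 — uniform load w=9 kN/m over full span:
  M_2 = -w(L-x)²/2 = -9·(4-(4/3))²/2 = -32 kN·m
Superposition: M = Σ M_i = -1088/27 kN·m ≈ -40.296296 kN·m

M(4/3) = -1088/27 kN·m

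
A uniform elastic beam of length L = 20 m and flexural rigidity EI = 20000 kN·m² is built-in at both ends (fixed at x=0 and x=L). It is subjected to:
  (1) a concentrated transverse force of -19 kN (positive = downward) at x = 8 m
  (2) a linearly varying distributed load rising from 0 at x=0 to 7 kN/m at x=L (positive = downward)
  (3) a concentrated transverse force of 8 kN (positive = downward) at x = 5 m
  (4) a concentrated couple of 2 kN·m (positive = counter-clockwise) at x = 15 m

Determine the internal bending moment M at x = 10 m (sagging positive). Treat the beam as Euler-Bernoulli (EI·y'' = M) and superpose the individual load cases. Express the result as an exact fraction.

Load 1 — point force P=-19 kN at a=8 m (b=L-a=12):
  M_1 = Pa²(a+3b)(L-x)/L³ - Pa²b/L²  [x>a] = (-19)·8²·(8+3·12)·(20-10)/20³ - (-19)·8²·12/20² = -152/5 kN·m
Load 2 — triangular load w₀=7 kN/m (0→w₀ over full span):
  M_2 = 3w₀Lx/20 - w₀L²/30 - w₀x³/(6L) = 3·7·20·10/20 - 7·20²/30 - 7·10³/(6·20) = 175/3 kN·m
Load 3 — point force P=8 kN at a=5 m (b=L-a=15):
  M_3 = Pa²(a+3b)(L-x)/L³ - Pa²b/L²  [x>a] = 8·5²·(5+3·15)·(20-10)/20³ - 8·5²·15/20² = 5 kN·m
Load 4 — applied couple M₀=2 kN·m at a=15 m (b=L-a=5):
  M_4 = R_Ax - M_A  [x≤a] with R_A=9/80, M_A=5/8 = (9/80)·10 - (5/8) = 1/2 kN·m
Superposition: M = Σ M_i = 1003/30 kN·m ≈ 33.433333 kN·m

M(10) = 1003/30 kN·m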